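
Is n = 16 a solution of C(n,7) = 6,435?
C(16,7) = 16·15·14·13·12·11·10/7! = 57,657,600/5,040 = 11,440, which does not equal 6,435.

Answer: No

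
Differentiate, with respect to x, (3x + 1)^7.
21(3x + 1)^6
Chain rule: 7(3x+1)^{6} × 3 = 21(3x+1)^{6}.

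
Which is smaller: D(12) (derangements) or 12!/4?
12!/4

Explanation: D(12) = (12-1)·[D(11) + D(10)] = 11·[14,684,570 + 1,334,961] = 176,214,841; 12!/4 = 479,001,600/4 = 119,750,400.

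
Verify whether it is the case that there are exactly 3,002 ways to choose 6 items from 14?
False

C(14,6) = 3,003 ≠ 3002.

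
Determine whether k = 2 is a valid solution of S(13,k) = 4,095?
Yes

Working:
S(13,2) = 2·S(12,2) + S(12,1) = 2·2,047 + 1 = 4,095, which equals 4,095.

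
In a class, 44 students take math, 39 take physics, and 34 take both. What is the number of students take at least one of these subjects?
49

Explanation: |A∪B| = |A|+|B|-|A∩B| = 44+39-34 = 49.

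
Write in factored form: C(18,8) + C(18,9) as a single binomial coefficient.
By Pascal's identity: C(18,8) + C(18,9) = C(19,9) = 92,378.

Answer: C(19,9)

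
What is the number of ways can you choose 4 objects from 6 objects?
15

C(6,4) = 6! / (4! × (6-4)!)
         = 6! / (4! × 2!)
         = 15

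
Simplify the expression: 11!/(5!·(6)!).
462
This is C(11,5) = 462.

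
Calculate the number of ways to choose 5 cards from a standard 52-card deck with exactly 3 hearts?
211,926

Explanation: 13 hearts and 39 non-hearts: C(13,3) × C(39,2) = 286 × 741 = 211,926.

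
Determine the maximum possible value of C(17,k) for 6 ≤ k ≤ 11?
24,310
C(17,k) is maximised at the centre of the row: C(17,8) = 24,310.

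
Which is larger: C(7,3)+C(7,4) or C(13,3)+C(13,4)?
First=70, Second=1,001.

Answer: C(13,3)+C(13,4)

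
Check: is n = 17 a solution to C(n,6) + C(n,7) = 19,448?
No

Explanation: C(17,6) + C(17,7) = 12,376 + 19,448 = 31,824, which does not equal 19,448.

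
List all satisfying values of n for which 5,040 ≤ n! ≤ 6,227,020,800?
n! is strictly increasing; 7! = 5,040 and 13! = 6,227,020,800, so valid n = 7, 8, 9, 10, 11, 12, 13.

Answer: 7, 8, 9, 10, 11, 12, 13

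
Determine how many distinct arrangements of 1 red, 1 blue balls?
2

Explanation: Multinomial: 2!/(1! × 1!) = 2.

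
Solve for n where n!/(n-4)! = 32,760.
15

Reasoning: n!/(n-4)! = n×(n-1)×(n-2)×(n-3), a product of 4 consecutive integers ≈ (n−1.5)^4. 32,760^(1/4) + 1.5 ≈ 15.0; check n = 15: 15×14×13×12 = 32,760 ✓. So n = 15.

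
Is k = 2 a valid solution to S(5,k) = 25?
No
S(5,2) = 2·S(4,2) + S(4,1) = 2·7 + 1 = 15, which does not equal 25.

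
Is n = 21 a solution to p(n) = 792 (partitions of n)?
Pentagonal recurrence p(n) = p(n−1) + p(n−2) − p(n−5) − p(n−7) + …: p(21) = p(20) + p(19) − p(16) − p(14) + p(9) + p(6) = 627 + 490 − 231 − 135 + 30 + 11 = 792, which equals 792.

Answer: Yes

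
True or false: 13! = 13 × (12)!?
True

Explanation: By definition n! = n × (n-1)!, so 13! = 13 × 12!.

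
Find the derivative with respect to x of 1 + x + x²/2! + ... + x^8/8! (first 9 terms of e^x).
1 + x + x²/2! + ... + x^7/7!

Solution: Differentiating term by term gives the first 8 terms of e^x.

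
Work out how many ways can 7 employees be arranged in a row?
5,040

Explanation: Arrangements of 7 distinct objects: 7! = 5,040.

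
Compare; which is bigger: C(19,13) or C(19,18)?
C(19,13)=27,132, C(19,18)=19.
Final answer: C(19,13)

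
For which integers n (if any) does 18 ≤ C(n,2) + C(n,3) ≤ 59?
5, 6, 7

Reasoning: C(4,2)+C(4,3)=10; C(5,2)+C(5,3)=20; C(6,2)+C(6,3)=35; C(7,2)+C(7,3)=56; C(8,2)+C(8,3)=84. So valid n = 5, 6, 7.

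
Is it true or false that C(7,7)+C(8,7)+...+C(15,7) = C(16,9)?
False

Hockey stick identity gives Σ = C(16,8) = 12,870; RHS C(16,9) = 11,440.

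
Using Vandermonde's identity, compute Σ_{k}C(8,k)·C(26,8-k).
= C(8+26,8) = C(34,8) = 18,156,204.
Final answer: 18,156,204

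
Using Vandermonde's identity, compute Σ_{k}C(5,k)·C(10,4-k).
= C(5+10,4) = C(15,4) = 1,365.

Answer: 1,365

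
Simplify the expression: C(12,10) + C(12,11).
78
By Pascal's identity: C(13,11) = 78.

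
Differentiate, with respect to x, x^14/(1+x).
(14x^13(1+x) - x^14)/(1+x)²

Quotient rule: [14x^{13}(1+x) - x^14]/(1+x)².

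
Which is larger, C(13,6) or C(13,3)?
C(13,6)=1,716, C(13,3)=286.
Final answer: C(13,6)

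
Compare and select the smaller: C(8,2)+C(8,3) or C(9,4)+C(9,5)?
First=84, Second=252.
Final answer: C(8,2)+C(8,3)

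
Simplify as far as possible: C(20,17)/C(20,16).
C(n,k+1)/C(n,k) = (n−k)/(k+1). Here (20−16)/(16+1) = 4/17 = 4/17.

Answer: 4/17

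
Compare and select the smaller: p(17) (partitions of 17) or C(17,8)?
p(17)

Reasoning: Pentagonal recurrence p(n) = p(n−1) + p(n−2) − p(n−5) − p(n−7) + …: p(17) = p(16) + p(15) − p(12) − p(10) + p(5) + p(2) = 231 + 176 − 77 − 42 + 7 + 2 = 297; C(17,8) = 24,310.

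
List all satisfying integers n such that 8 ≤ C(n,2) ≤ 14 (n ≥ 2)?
5

Explanation: C(4,2)=6; C(5,2)=10; C(6,2)=15. So valid n = 5.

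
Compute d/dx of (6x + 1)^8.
48(6x + 1)^7

Explanation: Chain rule: 8(6x+1)^{7} × 6 = 48(6x+1)^{7}.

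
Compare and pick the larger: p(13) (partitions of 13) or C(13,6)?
C(13,6)

Reasoning: Pentagonal recurrence p(n) = p(n−1) + p(n−2) − p(n−5) − p(n−7) + …: p(13) = p(12) + p(11) − p(8) − p(6) + p(1) = 77 + 56 − 22 − 11 + 1 = 101; C(13,6) = 1,716.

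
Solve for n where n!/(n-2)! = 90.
10

n!/(n-2)! = n×(n-1), a product of 2 consecutive integers ≈ (n−0.5)^2. 90^(1/2) + 0.5 ≈ 10.0; check n = 10: 10×9 = 90 ✓. So n = 10.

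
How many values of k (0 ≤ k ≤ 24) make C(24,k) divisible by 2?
21

Checking C(24,k) mod 2 for k = 0..24: divisible at k = 1, 2, 3, 4, 5, 6, 7, 9, 10, 11, 12, 13, 14, 15, 17, 18, 19, 20, 21, 22, 23. That's 21 values.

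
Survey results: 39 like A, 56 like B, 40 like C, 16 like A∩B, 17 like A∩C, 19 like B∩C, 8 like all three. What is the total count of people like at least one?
91

Explanation: |A∪B∪C| = 39+56+40-16-17-19+8 = 91.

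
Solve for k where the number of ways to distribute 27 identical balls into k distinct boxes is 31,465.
5

Explanation: Stars and bars: the count is C(27+k−1, k−1), increasing in k. k=3: C(29,2) = 406, k=4: C(30,3) = 4,060, k=5: C(31,4) = 31,465 ✓. So k = 5.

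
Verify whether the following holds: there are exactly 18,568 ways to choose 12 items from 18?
C(18,12) = 18,564 ≠ 18568.
Final answer: False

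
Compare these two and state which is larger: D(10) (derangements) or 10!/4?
D(10)
D(10) = (10-1)·[D(9) + D(8)] = 9·[133,496 + 14,833] = 1,334,961; 10!/4 = 3,628,800/4 = 907,200.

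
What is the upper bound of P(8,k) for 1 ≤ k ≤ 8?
P(8,k) increases in k, so maximum at k = 8: 8! = 40,320.

Answer: 40,320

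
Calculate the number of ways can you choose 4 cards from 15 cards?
C(15,4) = 15! / (4! × (15-4)!)
         = 15! / (4! × 11!)
         = 1,365
Final answer: 1,365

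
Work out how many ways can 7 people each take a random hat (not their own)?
1,854

Reasoning: Using D(n) = (n-1)[D(n-1) + D(n-2)]:
D(7) = (7-1) × [D(6) + D(5)]
      = 6 × [265 + 44]
      = 6 × 309
      = 1,854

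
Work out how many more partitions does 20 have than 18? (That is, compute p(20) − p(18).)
242

Reasoning: Pentagonal recurrence p(n) = p(n−1) + p(n−2) − p(n−5) − p(n−7) + …: p(20) = p(19) + p(18) − p(15) − p(13) + p(8) + p(5) = 490 + 385 − 176 − 101 + 22 + 7 = 627.
p(18) = p(17) + p(16) − p(13) − p(11) + p(6) + p(3) = 297 + 231 − 101 − 56 + 11 + 3 = 385.
Difference = 627 − 385 = 242.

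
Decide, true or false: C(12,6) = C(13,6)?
False

Solution: LHS = C(12,6) = 924; RHS = C(13,6) = 1,716. 924 ≠ 1,716, so the statement does not hold.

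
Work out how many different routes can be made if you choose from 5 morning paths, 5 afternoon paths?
By the multiplication principle: 5 × 5 = 25.

Answer: 25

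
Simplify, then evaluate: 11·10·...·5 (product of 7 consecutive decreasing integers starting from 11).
1,663,200

Reasoning: This is P(11,7) = 11!/(4)! = 1,663,200.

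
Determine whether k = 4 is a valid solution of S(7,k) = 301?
S(7,4) = 4·S(6,4) + S(6,3) = 4·65 + 90 = 350, which does not equal 301.

Answer: No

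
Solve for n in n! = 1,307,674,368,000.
15

Solution: n! is strictly increasing. 13! = 6,227,020,800, 14! = 87,178,291,200, 15! = 1,307,674,368,000 ✓. So n = 15.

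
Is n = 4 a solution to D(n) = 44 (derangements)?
No

Working:
D(4) = (4-1)·[D(3) + D(2)] = 3·[2 + 1] = 9, which does not equal 44.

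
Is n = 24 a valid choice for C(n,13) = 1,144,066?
No

C(24,13) = 24·23·22·21·20·19·18·17·16·15·14·13·12/13! = 15,543,540,607,795,200/6,227,020,800 = 2,496,144, which does not equal 1,144,066.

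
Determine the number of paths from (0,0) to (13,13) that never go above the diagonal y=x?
Counted by the Catalan number C_13: C_13 = C(26,13)/(13+1) = 10,400,600/14 = 742,900.

Answer: 742,900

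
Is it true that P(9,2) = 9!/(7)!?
True

Permutation formula P(n,k) = n!/(n-k)!: 9!/7! = 362,880/5,040 = 72 = P(9,2). The statement holds.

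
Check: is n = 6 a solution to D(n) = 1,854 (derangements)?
No

Working:
D(6) = (6-1)·[D(5) + D(4)] = 5·[44 + 9] = 265, which does not equal 1,854.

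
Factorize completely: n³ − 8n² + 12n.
n(n − 2)(n − 6)
n³ − 8n² + 12n = n(n² − 8n + 12) = n(n − 2)(n − 6).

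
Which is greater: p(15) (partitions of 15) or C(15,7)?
C(15,7)
Pentagonal recurrence p(n) = p(n−1) + p(n−2) − p(n−5) − p(n−7) + …: p(15) = p(14) + p(13) − p(10) − p(8) + p(3) + p(0) = 135 + 101 − 42 − 22 + 3 + 1 = 176; C(15,7) = 6,435.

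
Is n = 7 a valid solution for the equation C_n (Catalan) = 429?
Yes

Reasoning: C_7 = C(14,7)/(7+1) = 3,432/8 = 429, which equals 429.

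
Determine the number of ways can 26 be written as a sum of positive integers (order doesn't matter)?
2,436

Explanation: Pentagonal recurrence p(n) = p(n−1) + p(n−2) − p(n−5) − p(n−7) + …: p(26) = p(25) + p(24) − p(21) − p(19) + p(14) + p(11) − p(4) − p(0) = 1,958 + 1,575 − 792 − 490 + 135 + 56 − 5 − 1 = 2,436.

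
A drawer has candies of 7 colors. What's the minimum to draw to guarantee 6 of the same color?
36

Explanation: Worst case: 5 of each = 35. One more: 36.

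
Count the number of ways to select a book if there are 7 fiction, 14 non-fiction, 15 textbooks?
36

Reasoning: By the addition principle: 7 + 14 + 15 = 36.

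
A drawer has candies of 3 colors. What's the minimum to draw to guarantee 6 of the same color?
Worst case: 5 of each = 15. One more: 16.

Answer: 16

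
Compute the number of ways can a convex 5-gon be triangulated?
5

Explanation: Using the Catalan number formula: C_n = C(2n, n) / (n+1)
C_3 = C(6, 3) / (3+1)
     = 20 / 4
     = 5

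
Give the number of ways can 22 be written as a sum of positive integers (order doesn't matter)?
1,002

Explanation: Pentagonal recurrence p(n) = p(n−1) + p(n−2) − p(n−5) − p(n−7) + …: p(22) = p(21) + p(20) − p(17) − p(15) + p(10) + p(7) − p(0) = 792 + 627 − 297 − 176 + 42 + 15 − 1 = 1,002.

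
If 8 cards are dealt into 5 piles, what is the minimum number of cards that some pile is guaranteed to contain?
2
Pigeonhole: ⌈8/5⌉ = 2.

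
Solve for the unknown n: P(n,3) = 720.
10

P(n,3) = n(n−1)(n−2) is increasing in n; n(n−1)(n−2) ≈ (n−1)^3 = 720 gives n ≈ 10.0. Check: P(8,3) = 336, P(9,3) = 504, P(10,3) = 720 ✓. So n = 10.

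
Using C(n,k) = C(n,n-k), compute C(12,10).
66

C(12,10) = C(12,2) = 66.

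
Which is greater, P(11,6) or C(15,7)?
P(11,6)

Explanation: P(11,6)=332,640, C(15,7)=6,435.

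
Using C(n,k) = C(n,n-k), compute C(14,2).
91

Solution: C(14,2) = C(14,12) = 91.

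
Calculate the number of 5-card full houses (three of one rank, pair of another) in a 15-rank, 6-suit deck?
63,000

Solution: Triple rank: 15. Triple suits: C(6,3)=20. Pair rank: 14. Pair suits: C(6,2)=15. Total: 63,000.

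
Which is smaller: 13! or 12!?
13!=6,227,020,800, 12!=479,001,600. 13! > 12!.

Answer: 12!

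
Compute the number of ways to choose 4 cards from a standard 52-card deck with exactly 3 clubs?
11,154
13 clubs and 39 non-clubs: C(13,3) × C(39,1) = 286 × 39 = 11,154.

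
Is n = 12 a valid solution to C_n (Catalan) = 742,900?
C_12 = C(24,12)/(12+1) = 2,704,156/13 = 208,012, which does not equal 742,900.
Final answer: No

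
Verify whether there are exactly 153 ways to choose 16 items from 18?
True
C(18,16) = 153.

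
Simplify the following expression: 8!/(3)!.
6,720
This equals 8×7×...×4 = 6,720.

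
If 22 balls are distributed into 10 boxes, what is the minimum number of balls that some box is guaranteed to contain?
Pigeonhole: ⌈22/10⌉ = 3.

Answer: 3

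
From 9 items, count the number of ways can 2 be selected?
36

C(9,2) = 9! / (2! × (9-2)!)
         = 9! / (2! × 7!)
         = 36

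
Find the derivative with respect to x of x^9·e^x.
(9x^8 + x^9)e^x

Working:
Product rule: d/dx[x^9]·e^x + x^9·d/dx[e^x] = 9x^{8}e^x + x^9e^x.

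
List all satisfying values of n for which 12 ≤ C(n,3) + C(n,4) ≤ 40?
5, 6

Explanation: C(4,3)+C(4,4)=5; C(5,3)+C(5,4)=15; C(6,3)+C(6,4)=35; C(7,3)+C(7,4)=70. So valid n = 5, 6.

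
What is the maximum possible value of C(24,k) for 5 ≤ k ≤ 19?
C(24,k) is maximised at the centre of the row: C(24,12) = 2,704,156.

Answer: 2,704,156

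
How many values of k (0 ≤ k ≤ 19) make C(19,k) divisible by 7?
2
Checking C(19,k) mod 7 for k = 0..19: divisible at k = 6, 13. That's 2 values.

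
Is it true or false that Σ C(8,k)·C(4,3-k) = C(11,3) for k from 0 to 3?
False

Vandermonde's identity gives C(12,3) = 220; RHS C(11,3) = 165.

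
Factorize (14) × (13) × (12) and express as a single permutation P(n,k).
P(14,3) = 14!/(11)!
Product of 3 consecutive descending integers starting at 14: P(14,3) = 14!/11! = 2,184.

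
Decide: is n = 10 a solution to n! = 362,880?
10! = 10·9! = 10·362,880 = 3,628,800, which does not equal 362,880.

Answer: No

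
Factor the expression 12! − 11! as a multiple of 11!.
11 × 11! = 439,084,800

12! − 11! = 12·11! − 11! = (12 − 1)·11! = 11 × 11! = 439,084,800.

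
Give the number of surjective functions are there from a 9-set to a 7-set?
Onto functions = 7! × S(9,7)
First compute S(9,7) via recurrence:
Using the Stirling recurrence: S(n,k) = k·S(n-1,k) + S(n-1,k-1)
S(9,7) = 7·S(8,7) + S(8,6)
         = 7·28 + 266
         = 196 + 266
         = 462
Then: 5040 × 462 = 2,328,480

Answer: 2,328,480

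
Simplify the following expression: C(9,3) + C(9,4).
210

By Pascal's identity: C(10,4) = 210.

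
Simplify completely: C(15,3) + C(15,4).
1,820

Reasoning: By Pascal's identity: C(16,4) = 1,820.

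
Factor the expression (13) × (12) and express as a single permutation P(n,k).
P(13,2) = 13!/(11)!

Solution: Product of 2 consecutive descending integers starting at 13: P(13,2) = 13!/11! = 156.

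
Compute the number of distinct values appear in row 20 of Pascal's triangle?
11

Working:
Row 20 has entries C(20,0)..C(20,20); by symmetry C(20,k)=C(20,20-k), giving 11 distinct values.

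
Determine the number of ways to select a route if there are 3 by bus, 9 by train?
12

By the addition principle: 3 + 9 = 12.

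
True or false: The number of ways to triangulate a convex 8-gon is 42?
False

Explanation: Triangulations of a convex 8-gon are counted by the Catalan number C_6: C_6 = C(12,6)/(6+1) = 924/7 = 132.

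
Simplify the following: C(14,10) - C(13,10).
C(14,10) - C(13,10) = C(13,9) = 715.

Answer: 715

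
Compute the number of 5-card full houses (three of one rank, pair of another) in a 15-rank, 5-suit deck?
Triple rank: 15. Triple suits: C(5,3)=10. Pair rank: 14. Pair suits: C(5,2)=10. Total: 21,000.

Answer: 21,000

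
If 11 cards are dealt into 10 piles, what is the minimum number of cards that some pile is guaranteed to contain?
Pigeonhole: ⌈11/10⌉ = 2.

Answer: 2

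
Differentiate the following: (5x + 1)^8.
40(5x + 1)^7

Working:
Chain rule: 8(5x+1)^{7} × 5 = 40(5x+1)^{7}.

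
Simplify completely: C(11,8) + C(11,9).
220
By Pascal's identity: C(12,9) = 220.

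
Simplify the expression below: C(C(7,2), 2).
210

Reasoning: C(7,2) = 21, then C(21, 2) = 210.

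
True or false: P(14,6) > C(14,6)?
True

Working:
P(14,6) = 2,162,160 and C(14,6) = 3,003; P(n,r) = r! × C(n,r) so P > C whenever r ≥ 2.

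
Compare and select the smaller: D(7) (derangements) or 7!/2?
D(7)
D(7) = (7-1)·[D(6) + D(5)] = 6·[265 + 44] = 1,854; 7!/2 = 5,040/2 = 2,520.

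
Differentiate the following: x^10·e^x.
(10x^9 + x^10)e^x

Working:
Product rule: d/dx[x^10]·e^x + x^10·d/dx[e^x] = 10x^{9}e^x + x^10e^x.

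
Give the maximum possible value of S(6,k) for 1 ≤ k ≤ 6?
Row S(6,k) for k = 1..6 (via S(n,k) = k·S(n−1,k) + S(n−1,k−1)): 1, 31, 90, 65, 15, 1. The row is unimodal; maximum at k = 3: 90.
Final answer: 90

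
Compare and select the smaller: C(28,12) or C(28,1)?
C(28,1)

C(28,12)=30,421,755, C(28,1)=28.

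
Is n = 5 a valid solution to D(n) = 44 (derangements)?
D(5) = (5-1)·[D(4) + D(3)] = 4·[9 + 2] = 44, which equals 44.

Answer: Yes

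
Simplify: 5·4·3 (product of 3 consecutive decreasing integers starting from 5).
60

Reasoning: This is P(5,3) = 5!/(2)! = 60.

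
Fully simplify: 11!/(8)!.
990

This equals 11×10×9 = 990.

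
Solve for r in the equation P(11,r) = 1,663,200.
7

Working:
P(11,r) = 11·10·…·(11−r+1), a product of r factors. Multiplying down from 11: 11 = 11; 11·10 = 110; 11·10·9 = 990; 11·10·9·8 = 7,920; 11·10·9·8·7 = 55,440; 11·10·9·8·7·6 = 332,640; 11·10·9·8·7·6·5 = 1,663,200 ✓ (7 factors). So r = 7.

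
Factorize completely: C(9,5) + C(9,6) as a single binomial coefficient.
By Pascal's identity: C(9,5) + C(9,6) = C(10,6) = 210.

Answer: C(10,6)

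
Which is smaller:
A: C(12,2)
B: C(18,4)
A

Reasoning: A=C(12,2)=66, B=C(18,4)=3,060.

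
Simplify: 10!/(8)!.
This equals 10×9 = 90.
Final answer: 90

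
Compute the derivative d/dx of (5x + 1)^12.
Chain rule: 12(5x+1)^{11} × 5 = 60(5x+1)^{11}.

Answer: 60(5x + 1)^11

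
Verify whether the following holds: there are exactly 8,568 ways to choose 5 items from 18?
C(18,5) = 8,568.

Answer: True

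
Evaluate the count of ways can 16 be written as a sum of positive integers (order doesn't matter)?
Pentagonal recurrence p(n) = p(n−1) + p(n−2) − p(n−5) − p(n−7) + …: p(16) = p(15) + p(14) − p(11) − p(9) + p(4) + p(1) = 176 + 135 − 56 − 30 + 5 + 1 = 231.
Final answer: 231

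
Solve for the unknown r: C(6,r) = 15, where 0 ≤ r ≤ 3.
C(6,r) is increasing for 0 ≤ r ≤ 3. Stepping up (C(6,r+1) = C(6,r)·(6−r)/(r+1)): C(6,1) = 6, C(6,2) = 15 ✓. So r = 2.

Answer: 2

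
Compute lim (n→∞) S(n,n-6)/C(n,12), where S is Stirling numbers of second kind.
10395

Reasoning: The leading term of S(n,n-6) as a polynomial in n is (11)!!·C(n,12), so the ratio → (11)!! = 10395.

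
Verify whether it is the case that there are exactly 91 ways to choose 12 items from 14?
True

Solution: C(14,12) = 91.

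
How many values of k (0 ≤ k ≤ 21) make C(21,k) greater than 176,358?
6

Explanation: Row 21 is unimodal and symmetric about k=21/2. C(21,7)=116,280 ≤ 176,358; C(21,8)=203,490 > 176,358; by symmetry C(21,k) > 176,358 for k = 8..13. That's 13 - 8 + 1 = 6 values.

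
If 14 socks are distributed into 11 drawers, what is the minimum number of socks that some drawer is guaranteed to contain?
2

Working:
Pigeonhole: ⌈14/11⌉ = 2.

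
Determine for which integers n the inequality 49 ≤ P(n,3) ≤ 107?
P(4,3)=24; P(5,3)=60; P(6,3)=120. So valid n = 5.

Answer: 5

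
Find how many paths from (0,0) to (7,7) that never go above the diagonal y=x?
Counted by the Catalan number C_7: C_7 = C(14,7)/(7+1) = 3,432/8 = 429.
Final answer: 429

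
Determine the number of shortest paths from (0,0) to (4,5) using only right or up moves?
126

Working:
Choose 4 rights from 9 moves: C(9,4) = 126.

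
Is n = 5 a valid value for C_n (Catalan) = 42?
C_5 = C(10,5)/(5+1) = 252/6 = 42, which equals 42.

Answer: Yes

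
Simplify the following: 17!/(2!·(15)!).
136
This is C(17,2) = 136.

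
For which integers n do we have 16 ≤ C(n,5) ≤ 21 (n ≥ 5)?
7
C(6,5)=6; C(7,5)=21; C(8,5)=56. So valid n = 7.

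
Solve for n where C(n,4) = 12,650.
25

Reasoning: C(n,4) = n(n−1)(n−2)(n−3)/4! is increasing in n, and n(n−1)(n−2)(n−3) = 4!·12,650 = 303,600 ≈ (n−1.5)^4 gives n ≈ 25.0. Check: C(23,4) = 8,855, C(24,4) = 10,626, C(25,4) = 12,650 ✓. So n = 25.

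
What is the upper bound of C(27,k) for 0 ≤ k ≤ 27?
20,058,300

Solution: Maximum at k = 13 or k = 14: C(27,13) = 20,058,300.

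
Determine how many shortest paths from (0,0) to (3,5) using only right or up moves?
56

Explanation: Choose 3 rights from 8 moves: C(8,3) = 56.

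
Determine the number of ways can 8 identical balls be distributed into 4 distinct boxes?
165

Working:
C(8+4-1, 4-1) = C(11, 3) = 165.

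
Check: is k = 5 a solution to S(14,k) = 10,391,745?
No

Working:
S(14,5) = 5·S(13,5) + S(13,4) = 5·7,508,501 + 2,532,530 = 40,075,035, which does not equal 10,391,745.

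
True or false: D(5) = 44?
True

Solution: Derangements of 5 elements: D(5) = (5-1)·[D(4) + D(3)] = 4·[9 + 2] = 44.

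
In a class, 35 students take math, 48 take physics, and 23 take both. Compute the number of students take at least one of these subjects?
60

Explanation: |A∪B| = |A|+|B|-|A∩B| = 35+48-23 = 60.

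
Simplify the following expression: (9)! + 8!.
(9)! + 8! = (9)·8! + 8! = (9+1)·8! = 10·8! = 403,200.
Final answer: 403,200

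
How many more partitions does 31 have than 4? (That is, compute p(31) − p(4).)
6,837

Solution: Pentagonal recurrence p(n) = p(n−1) + p(n−2) − p(n−5) − p(n−7) + …: p(31) = p(30) + p(29) − p(26) − p(24) + p(19) + p(16) − p(9) − p(5) = 5,604 + 4,565 − 2,436 − 1,575 + 490 + 231 − 30 − 7 = 6,842.
p(4) = p(3) + p(2) = 3 + 2 = 5.
Difference = 6,842 − 5 = 6,837.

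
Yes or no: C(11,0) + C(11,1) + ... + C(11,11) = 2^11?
Yes

Reasoning: Binomial theorem with x = y = 1: Σ C(11,i) = (1+1)^11 = 2^11 = 2,048. The statement holds.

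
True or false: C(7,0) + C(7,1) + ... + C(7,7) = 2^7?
Binomial theorem with x = y = 1: Σ C(7,i) = (1+1)^7 = 2^7 = 128. The statement holds.
Final answer: True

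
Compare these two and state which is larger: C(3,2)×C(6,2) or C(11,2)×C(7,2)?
C(3,2)×C(6,2)=45, C(11,2)×C(7,2)=1,155.

Answer: C(11,2)×C(7,2)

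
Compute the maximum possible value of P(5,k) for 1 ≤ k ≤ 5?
120

Solution: P(5,k) increases in k, so maximum at k = 5: 5! = 120.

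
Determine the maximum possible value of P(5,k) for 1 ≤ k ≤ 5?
120

Explanation: P(5,k) increases in k, so maximum at k = 5: 5! = 120.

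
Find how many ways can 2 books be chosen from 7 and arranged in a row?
P(7,2) = 7!/(7-2)! = 42.

Answer: 42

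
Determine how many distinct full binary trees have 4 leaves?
5

Working:
Using the Catalan number formula: C_n = C(2n, n) / (n+1)
C_3 = C(6, 3) / (3+1)
     = 20 / 4
     = 5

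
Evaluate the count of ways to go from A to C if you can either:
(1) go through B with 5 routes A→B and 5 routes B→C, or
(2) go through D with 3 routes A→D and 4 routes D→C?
Route via B: 5×5=25. Route via D: 3×4=12. Total: 37.
Final answer: 37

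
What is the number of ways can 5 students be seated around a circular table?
24

Circular arrangements: (5-1)! = 24.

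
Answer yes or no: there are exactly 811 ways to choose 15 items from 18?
C(18,15) = 816 ≠ 811.

Answer: No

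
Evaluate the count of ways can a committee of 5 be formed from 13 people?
1,287

Working:
C(13,5) = 13! / (5! × (13-5)!)
         = 13! / (5! × 8!)
         = 1,287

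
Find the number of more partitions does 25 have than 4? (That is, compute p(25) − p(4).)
1,953
Pentagonal recurrence p(n) = p(n−1) + p(n−2) − p(n−5) − p(n−7) + …: p(25) = p(24) + p(23) − p(20) − p(18) + p(13) + p(10) − p(3) = 1,575 + 1,255 − 627 − 385 + 101 + 42 − 3 = 1,958.
p(4) = p(3) + p(2) = 3 + 2 = 5.
Difference = 1,958 − 5 = 1,953.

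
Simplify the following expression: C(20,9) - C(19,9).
75,582

C(20,9) - C(19,9) = C(19,8) = 75,582.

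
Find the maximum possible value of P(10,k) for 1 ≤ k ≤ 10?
P(10,k) increases in k, so maximum at k = 10: 10! = 3,628,800.

Answer: 3,628,800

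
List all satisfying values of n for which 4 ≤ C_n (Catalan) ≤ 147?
3, 4, 5, 6

Solution: C_2=2; C_3=5; C_4=14; C_5=42; C_6=132; C_7=429. So valid n = 3, 4, 5, 6.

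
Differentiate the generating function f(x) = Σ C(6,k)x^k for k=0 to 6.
Σ k·C(6,k)x^(k-1) for k=1 to 6

Reasoning: Term-by-term differentiation gives Σ k·C(6,k)x^{k-1} for k=1 to 6.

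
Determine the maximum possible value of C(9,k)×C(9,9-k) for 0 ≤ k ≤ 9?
15,876

Solution: C(9,k)·C(9,9-k) = C(9,k)², maximised at the centre k = 4: C(9,4)² = 15,876.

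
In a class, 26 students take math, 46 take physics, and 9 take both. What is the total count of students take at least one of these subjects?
63

Reasoning: |A∪B| = |A|+|B|-|A∩B| = 26+46-9 = 63.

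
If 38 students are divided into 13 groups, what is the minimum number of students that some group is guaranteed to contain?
3

Working:
Pigeonhole: ⌈38/13⌉ = 3.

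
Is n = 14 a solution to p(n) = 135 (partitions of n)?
Yes
Pentagonal recurrence p(n) = p(n−1) + p(n−2) − p(n−5) − p(n−7) + …: p(14) = p(13) + p(12) − p(9) − p(7) + p(2) = 101 + 77 − 30 − 15 + 2 = 135, which equals 135.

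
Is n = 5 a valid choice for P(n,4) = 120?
Yes

Working:
P(5,4) = 5·4·3·2 = 120, which equals 120.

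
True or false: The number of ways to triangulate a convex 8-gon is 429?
False

Working:
Triangulations of a convex 8-gon are counted by the Catalan number C_6: C_6 = C(12,6)/(6+1) = 924/7 = 132.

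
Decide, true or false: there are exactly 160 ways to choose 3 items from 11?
C(11,3) = 165 ≠ 160.
Final answer: False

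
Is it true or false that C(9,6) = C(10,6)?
LHS = C(9,6) = 84; RHS = C(10,6) = 210. 84 ≠ 210, so the statement does not hold.
Final answer: False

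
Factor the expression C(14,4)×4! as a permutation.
P(14,4)

Reasoning: C(14,4)×4! = [14!/(4!(10)!)]×4! = 14!/(10)! = P(14,4) = 24,024.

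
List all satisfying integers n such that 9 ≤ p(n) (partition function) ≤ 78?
Tabulating p(n) via p(n) = p(n−1) + p(n−2) − p(n−5) − p(n−7) + …: p(5)=7; p(6)=11; p(7)=15; p(8)=22; p(9)=30; p(10)=42; p(11)=56; p(12)=77; p(13)=101. So valid n = 6, 7, 8, 9, 10, 11, 12.
Final answer: 6, 7, 8, 9, 10, 11, 12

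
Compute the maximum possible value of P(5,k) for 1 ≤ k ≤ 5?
120

Solution: P(5,k) increases in k, so maximum at k = 5: 5! = 120.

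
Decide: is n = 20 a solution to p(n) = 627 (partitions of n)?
Yes

Pentagonal recurrence p(n) = p(n−1) + p(n−2) − p(n−5) − p(n−7) + …: p(20) = p(19) + p(18) − p(15) − p(13) + p(8) + p(5) = 490 + 385 − 176 − 101 + 22 + 7 = 627, which equals 627.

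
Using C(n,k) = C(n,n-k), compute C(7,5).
21
C(7,5) = C(7,2) = 21.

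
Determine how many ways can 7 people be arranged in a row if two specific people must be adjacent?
Treat pair as unit: (7-1)! arrangements × 2 internal orders = 1,440.

Answer: 1,440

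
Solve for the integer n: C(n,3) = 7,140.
C(n,3) = n(n−1)(n−2)/3! is increasing in n, and n(n−1)(n−2) = 3!·7,140 = 42,840 ≈ (n−1)^3 gives n ≈ 36.0. Check: C(34,3) = 5,984, C(35,3) = 6,545, C(36,3) = 7,140 ✓. So n = 36.

Answer: 36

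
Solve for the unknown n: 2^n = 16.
4

Reasoning: 2^4 = 16, so n = 4.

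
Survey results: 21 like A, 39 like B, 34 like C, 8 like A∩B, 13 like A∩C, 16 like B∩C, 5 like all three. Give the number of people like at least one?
62

Explanation: |A∪B∪C| = 21+39+34-8-13-16+5 = 62.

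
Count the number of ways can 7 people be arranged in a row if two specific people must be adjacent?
1,440
Treat pair as unit: (7-1)! arrangements × 2 internal orders = 1,440.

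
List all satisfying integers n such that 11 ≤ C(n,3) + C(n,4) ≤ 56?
5, 6
C(4,3)+C(4,4)=5; C(5,3)+C(5,4)=15; C(6,3)+C(6,4)=35; C(7,3)+C(7,4)=70. So valid n = 5, 6.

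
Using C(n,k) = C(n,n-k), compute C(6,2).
15

Explanation: C(6,2) = C(6,4) = 15.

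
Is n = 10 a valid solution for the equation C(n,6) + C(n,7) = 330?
Yes

Explanation: C(10,6) + C(10,7) = 210 + 120 = 330, which equals 330.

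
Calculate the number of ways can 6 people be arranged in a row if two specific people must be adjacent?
240

Treat pair as unit: (6-1)! arrangements × 2 internal orders = 240.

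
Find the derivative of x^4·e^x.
(4x^3 + x^4)e^x

Working:
Product rule: d/dx[x^4]·e^x + x^4·d/dx[e^x] = 4x^{3}e^x + x^4e^x.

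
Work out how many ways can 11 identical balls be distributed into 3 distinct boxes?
78
C(11+3-1, 3-1) = C(13, 2) = 78.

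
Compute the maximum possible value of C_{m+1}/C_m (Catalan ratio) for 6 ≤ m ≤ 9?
38/11

Solution: C_{m+1}/C_m = 2(2m+1)/(m+2), which increases with m. Maximum at m = 9: 2·19/11 = 38/11.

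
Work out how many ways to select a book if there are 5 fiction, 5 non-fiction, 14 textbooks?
By the addition principle: 5 + 5 + 14 = 24.
Final answer: 24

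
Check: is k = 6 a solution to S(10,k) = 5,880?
No

Working:
S(10,6) = 6·S(9,6) + S(9,5) = 6·2,646 + 6,951 = 22,827, which does not equal 5,880.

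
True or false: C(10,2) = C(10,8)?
C(10,2) = C(10,10-2) by the symmetry property; both equal 45.
Final answer: True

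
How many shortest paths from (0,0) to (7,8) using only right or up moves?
6,435

Solution: Choose 7 rights from 15 moves: C(15,7) = 6,435.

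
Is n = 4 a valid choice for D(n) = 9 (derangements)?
Yes

D(4) = (4-1)·[D(3) + D(2)] = 3·[2 + 1] = 9, which equals 9.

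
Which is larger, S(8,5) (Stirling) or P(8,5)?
P(8,5)

Explanation: S(8,5) = 5·S(7,5) + S(7,4) = 5·140 + 350 = 1,050; P(8,5) = 6,720.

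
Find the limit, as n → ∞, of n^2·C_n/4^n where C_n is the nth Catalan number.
∞

Reasoning: C_n ~ 4^n/(n^(3/2)√π), so n^2·C_n/4^n ~ n^(2 − 3/2)/√π → ∞.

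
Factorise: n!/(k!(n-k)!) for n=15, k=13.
C(15,13) = 105
This is the binomial coefficient C(15,13) = 105.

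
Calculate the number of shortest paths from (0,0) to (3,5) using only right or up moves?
Choose 3 rights from 8 moves: C(8,3) = 56.
Final answer: 56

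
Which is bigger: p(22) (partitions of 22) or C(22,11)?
Pentagonal recurrence p(n) = p(n−1) + p(n−2) − p(n−5) − p(n−7) + …: p(22) = p(21) + p(20) − p(17) − p(15) + p(10) + p(7) − p(0) = 792 + 627 − 297 − 176 + 42 + 15 − 1 = 1,002; C(22,11) = 705,432.

Answer: C(22,11)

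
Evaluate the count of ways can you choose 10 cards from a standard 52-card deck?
15,820,024,220

Reasoning: C(52,10) = 15,820,024,220.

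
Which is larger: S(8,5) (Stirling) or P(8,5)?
P(8,5)

Reasoning: S(8,5) = 5·S(7,5) + S(7,4) = 5·140 + 350 = 1,050; P(8,5) = 6,720.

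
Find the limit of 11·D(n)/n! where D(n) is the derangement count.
11/e

Explanation: D(n)/n! → 1/e, so 11·D(n)/n! → 11/e.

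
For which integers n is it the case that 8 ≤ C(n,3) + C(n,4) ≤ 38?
C(4,3)+C(4,4)=5; C(5,3)+C(5,4)=15; C(6,3)+C(6,4)=35; C(7,3)+C(7,4)=70. So valid n = 5, 6.

Answer: 5, 6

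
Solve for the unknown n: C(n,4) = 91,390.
C(n,4) = n(n−1)(n−2)(n−3)/4! is increasing in n, and n(n−1)(n−2)(n−3) = 4!·91,390 = 2,193,360 ≈ (n−1.5)^4 gives n ≈ 40.0. Check: C(38,4) = 73,815, C(39,4) = 82,251, C(40,4) = 91,390 ✓. So n = 40.
Final answer: 40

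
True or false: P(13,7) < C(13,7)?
False

Explanation: P(13,7) = 8,648,640 and C(13,7) = 1,716; P(n,r) = r! × C(n,r) so P > C whenever r ≥ 2.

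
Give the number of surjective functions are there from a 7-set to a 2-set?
Onto functions = 2! × S(7,2)
First compute S(7,2) via recurrence:
Using the Stirling recurrence: S(n,k) = k·S(n-1,k) + S(n-1,k-1)
S(7,2) = 2·S(6,2) + S(6,1)
         = 2·31 + 1
         = 62 + 1
         = 63
Then: 2 × 63 = 126

Answer: 126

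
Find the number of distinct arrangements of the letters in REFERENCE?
7,560

Solution: Word has 9 letters (R=2, E=4, F=1, N=1, C=1). Arrangements: 9!/Π(k!) = 7,560.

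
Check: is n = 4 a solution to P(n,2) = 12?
Yes

Working:
P(4,2) = 4·3 = 12, which equals 12.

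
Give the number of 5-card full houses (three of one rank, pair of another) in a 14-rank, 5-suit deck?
Triple rank: 14. Triple suits: C(5,3)=10. Pair rank: 13. Pair suits: C(5,2)=10. Total: 18,200.

Answer: 18,200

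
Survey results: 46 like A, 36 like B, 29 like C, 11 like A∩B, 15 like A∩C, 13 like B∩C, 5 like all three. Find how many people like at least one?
|A∪B∪C| = 46+36+29-11-15-13+5 = 77.
Final answer: 77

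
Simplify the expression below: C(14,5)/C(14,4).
C(n,k+1)/C(n,k) = (n−k)/(k+1). Here (14−4)/(4+1) = 10/5 = 2.

Answer: 2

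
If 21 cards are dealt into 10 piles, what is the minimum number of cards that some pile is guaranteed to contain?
3

Pigeonhole: ⌈21/10⌉ = 3.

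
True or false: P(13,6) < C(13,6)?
False

P(13,6) = 1,235,520 and C(13,6) = 1,716; P(n,r) = r! × C(n,r) so P > C whenever r ≥ 2.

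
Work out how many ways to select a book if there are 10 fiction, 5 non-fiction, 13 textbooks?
28

Working:
By the addition principle: 10 + 5 + 13 = 28.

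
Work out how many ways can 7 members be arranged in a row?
5,040

Reasoning: Arrangements of 7 distinct objects: 7! = 5,040.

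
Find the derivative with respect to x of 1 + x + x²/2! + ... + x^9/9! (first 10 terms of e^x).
1 + x + x²/2! + ... + x^8/8!

Working:
Differentiating term by term gives the first 9 terms of e^x.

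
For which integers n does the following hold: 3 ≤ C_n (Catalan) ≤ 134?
C_2=2; C_3=5; C_4=14; C_5=42; C_6=132; C_7=429. So valid n = 3, 4, 5, 6.

Answer: 3, 4, 5, 6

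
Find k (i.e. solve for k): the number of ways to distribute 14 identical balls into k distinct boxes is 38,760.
7

Stars and bars: the count is C(14+k−1, k−1), increasing in k. k=5: C(18,4) = 3,060, k=6: C(19,5) = 11,628, k=7: C(20,6) = 38,760 ✓. So k = 7.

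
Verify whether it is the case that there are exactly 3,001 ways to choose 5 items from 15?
False

Solution: C(15,5) = 3,003 ≠ 3001.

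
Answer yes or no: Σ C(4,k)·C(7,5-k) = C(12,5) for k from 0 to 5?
Vandermonde's identity gives C(11,5) = 462; RHS C(12,5) = 792.

Answer: No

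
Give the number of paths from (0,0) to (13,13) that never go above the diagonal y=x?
Counted by the Catalan number C_13: C_13 = C(26,13)/(13+1) = 10,400,600/14 = 742,900.
Final answer: 742,900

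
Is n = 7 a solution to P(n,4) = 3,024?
P(7,4) = 7·6·5·4 = 840, which does not equal 3,024.
Final answer: No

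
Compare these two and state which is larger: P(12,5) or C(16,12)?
P(12,5)
P(12,5)=95,040, C(16,12)=1,820.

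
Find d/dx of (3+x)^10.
10(3+x)^9

Explanation: Using the power rule: d/dx (3+x)^10 = 10(3+x)^{9}.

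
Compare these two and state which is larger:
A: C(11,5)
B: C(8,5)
A

Solution: A=C(11,5)=462, B=C(8,5)=56.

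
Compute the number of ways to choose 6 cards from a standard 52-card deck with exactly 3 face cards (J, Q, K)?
2,173,600

12 face cards and 40 non-face cards: C(12,3) × C(40,3) = 220 × 9,880 = 2,173,600.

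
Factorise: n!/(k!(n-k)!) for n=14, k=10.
C(14,10) = 1,001

Explanation: This is the binomial coefficient C(14,10) = 1,001.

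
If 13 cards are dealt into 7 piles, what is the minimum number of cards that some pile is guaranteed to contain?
2

Working:
Pigeonhole: ⌈13/7⌉ = 2.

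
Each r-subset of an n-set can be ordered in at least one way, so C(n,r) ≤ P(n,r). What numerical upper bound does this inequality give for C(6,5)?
720

Reasoning: P(6,5) = 6·5·4·3·2 = 720, so C(6,5) ≤ 720. (The bound is loose by a factor of 5! = 120: C(6,5) = 720/120 = 6.)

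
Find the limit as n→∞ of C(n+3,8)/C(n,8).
1

Both numerator and denominator grow as n^8/8! for large n, so the ratio → 1.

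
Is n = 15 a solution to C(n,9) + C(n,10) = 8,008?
Yes

Explanation: C(15,9) + C(15,10) = 5,005 + 3,003 = 8,008, which equals 8,008.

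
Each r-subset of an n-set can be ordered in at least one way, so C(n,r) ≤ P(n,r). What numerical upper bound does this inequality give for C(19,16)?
20,274,183,401,472,000

Working:
P(19,16) = 19·18·17·16·15·14·13·12·11·10·9·8·7·6·5·4 = 20,274,183,401,472,000, so C(19,16) ≤ 20,274,183,401,472,000. (The bound is loose by a factor of 16! = 20,922,789,888,000: C(19,16) = 20,274,183,401,472,000/20,922,789,888,000 = 969.)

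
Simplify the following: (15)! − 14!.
1,220,496,076,800

Reasoning: (15)! − 14! = (15)·14! − 14! = (15−1)·14! = 14·14! = 1,220,496,076,800.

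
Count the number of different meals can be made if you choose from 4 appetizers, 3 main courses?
By the multiplication principle: 4 × 3 = 12.

Answer: 12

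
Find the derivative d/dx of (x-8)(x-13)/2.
(2x - 21)/2

Solution: d/dx[(x-8)(x-13)] = (x-13) + (x-8) = 2x - 21. Dividing by 2 gives (2x - 21)/2.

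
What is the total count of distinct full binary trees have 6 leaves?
42

Reasoning: Using the Catalan number formula: C_n = C(2n, n) / (n+1)
C_5 = C(10, 5) / (5+1)
     = 252 / 6
     = 42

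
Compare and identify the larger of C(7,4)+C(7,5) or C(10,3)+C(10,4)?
C(10,3)+C(10,4)

Working:
First=56, Second=330.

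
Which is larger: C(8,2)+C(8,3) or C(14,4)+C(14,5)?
C(14,4)+C(14,5)

First=84, Second=3,003.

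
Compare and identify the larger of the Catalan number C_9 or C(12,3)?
C_9

Explanation: C_9 = C(18,9)/(9+1) = 48,620/10 = 4,862; C(12,3) = 220.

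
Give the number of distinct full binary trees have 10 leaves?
4,862

Working:
Using the Catalan number formula: C_n = C(2n, n) / (n+1)
C_9 = C(18, 9) / (9+1)
     = 48620 / 10
     = 4,862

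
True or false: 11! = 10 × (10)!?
False

Reasoning: 11! = 11 × 10! = 39,916,800, but 10 × 10! = 36,288,000.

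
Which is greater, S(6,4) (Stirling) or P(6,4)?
P(6,4)

Working:
S(6,4) = 4·S(5,4) + S(5,3) = 4·10 + 25 = 65; P(6,4) = 360.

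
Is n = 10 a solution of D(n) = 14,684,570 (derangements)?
No

Reasoning: D(10) = (10-1)·[D(9) + D(8)] = 9·[133,496 + 14,833] = 1,334,961, which does not equal 14,684,570.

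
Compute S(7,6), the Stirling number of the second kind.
21

Reasoning: Using the Stirling recurrence: S(n,k) = k·S(n-1,k) + S(n-1,k-1)
S(7,6) = 6·S(6,6) + S(6,5)
         = 6·1 + 15
         = 6 + 15
         = 21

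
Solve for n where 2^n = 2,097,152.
2,097,152 = 1,024 × 1,024 × 2 = 2^10 × 2^10 × 2^1 = 2^21, so n = 21.
Final answer: 21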